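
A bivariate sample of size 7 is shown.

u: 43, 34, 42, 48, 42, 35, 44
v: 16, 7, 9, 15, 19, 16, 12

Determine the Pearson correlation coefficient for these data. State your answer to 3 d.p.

0.333

n = 7, Σu = 288, Σv = 94, Σu² = 11998, Σv² = 1372, Σuv = 3910
nΣuv − ΣuΣv = 27370 − 27072 = 298
nΣu² − (Σu)² = 83986 − 82944 = 1042; nΣv² − (Σv)² = 9604 − 8836 = 768
r = 298 / √(1042 × 768) = 298 / 894.5703 ≈ 0.333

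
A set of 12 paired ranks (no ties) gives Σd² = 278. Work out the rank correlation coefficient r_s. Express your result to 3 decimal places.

ρ = 1 − 6Σd² / [n(n²−1)] = 1 − 6×278 / (12×143)
  = 1 − 1668/1716 = 1 − 0.9720 ≈ 0.028

0.028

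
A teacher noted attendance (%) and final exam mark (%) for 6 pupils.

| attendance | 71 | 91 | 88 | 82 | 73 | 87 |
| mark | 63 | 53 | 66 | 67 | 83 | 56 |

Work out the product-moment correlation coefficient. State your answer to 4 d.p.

n = 6, Σx = 492, Σy = 388, Σx² = 40688, Σy² = 25648, Σxy = 31529
nΣxy − ΣxΣy = 189174 − 190896 = -1722
nΣx² − (Σx)² = 244128 − 242064 = 2064; nΣy² − (Σy)² = 153888 − 150544 = 3344
r = -1722 / √(2064 × 3344) = -1722 / 2627.1688 ≈ -0.6555

-0.6555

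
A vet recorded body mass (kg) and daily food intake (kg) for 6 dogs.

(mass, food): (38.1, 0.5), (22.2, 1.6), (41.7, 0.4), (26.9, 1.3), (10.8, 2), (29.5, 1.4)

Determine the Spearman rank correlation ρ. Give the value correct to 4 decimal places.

-0.9429

Rank mass: 5, 2, 6, 3, 1, 4
Rank food: 2, 5, 1, 3, 6, 4
d = rank(mass) − rank(food): 3, -3, 5, 0, -5, 0; Σd² = 68
ρ = 1 − 6Σd² / [n(n²−1)] = 1 − 6×68 / (6×35) = 1 − 408/210 ≈ -0.9429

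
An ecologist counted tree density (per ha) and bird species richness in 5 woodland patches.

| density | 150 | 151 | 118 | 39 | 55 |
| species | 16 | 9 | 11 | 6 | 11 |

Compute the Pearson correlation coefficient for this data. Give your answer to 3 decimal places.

0.595

n = 5, Σx = 513, Σy = 53, Σx² = 63771, Σy² = 615, Σxy = 5896
nΣxy − ΣxΣy = 29480 − 27189 = 2291
nΣx² − (Σx)² = 318855 − 263169 = 55686; nΣy² − (Σy)² = 3075 − 2809 = 266
r = 2291 / √(55686 × 266) = 2291 / 3848.6980 ≈ 0.595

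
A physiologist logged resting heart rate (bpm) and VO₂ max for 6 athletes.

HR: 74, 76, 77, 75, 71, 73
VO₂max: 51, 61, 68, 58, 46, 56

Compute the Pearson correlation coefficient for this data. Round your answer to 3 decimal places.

n = 6, Σx = 446, Σy = 340, Σx² = 33176, Σy² = 19562, Σxy = 25350
nΣxy − ΣxΣy = 152100 − 151640 = 460
nΣx² − (Σx)² = 199056 − 198916 = 140; nΣy² − (Σy)² = 117372 − 115600 = 1772
r = 460 / √(140 × 1772) = 460 / 498.0763 ≈ 0.924

0.924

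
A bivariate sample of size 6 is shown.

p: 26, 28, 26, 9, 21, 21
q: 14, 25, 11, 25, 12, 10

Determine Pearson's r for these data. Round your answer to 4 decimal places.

n = 6, Σp = 131, Σq = 97, Σp² = 3099, Σq² = 1811, Σpq = 2037
nΣpq − ΣpΣq = 12222 − 12707 = -485
nΣp² − (Σp)² = 18594 − 17161 = 1433; nΣq² − (Σq)² = 10866 − 9409 = 1457
r = -485 / √(1433 × 1457) = -485 / 1444.9502 ≈ -0.3357

-0.3357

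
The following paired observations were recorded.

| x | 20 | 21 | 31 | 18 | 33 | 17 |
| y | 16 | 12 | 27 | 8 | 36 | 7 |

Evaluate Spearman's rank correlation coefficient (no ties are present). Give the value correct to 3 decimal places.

0.943

Rank x: 3, 4, 5, 2, 6, 1
Rank y: 4, 3, 5, 2, 6, 1
d = rank(x) − rank(y): -1, 1, 0, 0, 0, 0; Σd² = 2
ρ = 1 − 6Σd² / [n(n²−1)] = 1 − 6×2 / (6×35) = 1 − 12/210 ≈ 0.943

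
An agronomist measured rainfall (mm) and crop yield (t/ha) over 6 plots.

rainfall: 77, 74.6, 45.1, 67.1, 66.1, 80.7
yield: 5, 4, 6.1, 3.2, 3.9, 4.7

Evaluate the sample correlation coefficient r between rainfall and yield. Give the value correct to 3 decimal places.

n = 6, Σx = 410.6, Σy = 26.9, Σx² = 28912.28, Σy² = 125.75, Σxy = 1810.31
nΣxy − ΣxΣy = 10861.86 − 11045.14 = -183.28
nΣx² − (Σx)² = 173473.68 − 168592.36 = 4881.32; nΣy² − (Σy)² = 754.5 − 723.61 = 30.89
r = -183.28 / √(4881.32 × 30.89) = -183.28 / 388.3091 ≈ -0.472

-0.472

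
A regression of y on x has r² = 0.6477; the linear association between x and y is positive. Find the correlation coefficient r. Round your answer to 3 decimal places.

0.805

|r| = √0.6477 = 0.805
The association is positive, so r = 0.805.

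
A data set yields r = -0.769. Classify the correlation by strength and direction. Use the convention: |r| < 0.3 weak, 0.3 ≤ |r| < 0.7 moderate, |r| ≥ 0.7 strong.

strong negative

r = -0.769 < 0 so the relationship is negative.
|r| = 0.769, which falls in the strong range.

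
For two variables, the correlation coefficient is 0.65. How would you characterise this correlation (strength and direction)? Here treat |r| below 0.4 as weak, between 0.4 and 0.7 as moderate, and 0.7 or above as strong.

r = 0.65 > 0 so the relationship is positive.
|r| = 0.65, which falls in the moderate range.

moderate positive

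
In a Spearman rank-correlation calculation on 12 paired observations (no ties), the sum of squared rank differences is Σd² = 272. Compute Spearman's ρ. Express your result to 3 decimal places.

0.049

ρ = 1 − 6Σd² / [n(n²−1)] = 1 − 6×272 / (12×143)
  = 1 − 1632/1716 = 1 − 0.9510 ≈ 0.049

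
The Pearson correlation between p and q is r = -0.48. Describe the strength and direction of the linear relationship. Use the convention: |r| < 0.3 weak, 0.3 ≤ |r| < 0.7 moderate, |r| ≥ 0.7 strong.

moderate negative

r = -0.48 < 0 so the relationship is negative.
|r| = 0.48, which falls in the moderate range.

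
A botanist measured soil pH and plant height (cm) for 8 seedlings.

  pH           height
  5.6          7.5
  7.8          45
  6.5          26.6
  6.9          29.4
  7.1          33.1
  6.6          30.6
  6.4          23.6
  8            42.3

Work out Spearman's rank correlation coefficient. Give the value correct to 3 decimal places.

0.952

Rank pH: 1, 7, 3, 5, 6, 4, 2, 8
Rank height: 1, 8, 3, 4, 6, 5, 2, 7
d = rank(pH) − rank(height): 0, -1, 0, 1, 0, -1, 0, 1; Σd² = 4
ρ = 1 − 6Σd² / [n(n²−1)] = 1 − 6×4 / (8×63) = 1 − 24/504 ≈ 0.952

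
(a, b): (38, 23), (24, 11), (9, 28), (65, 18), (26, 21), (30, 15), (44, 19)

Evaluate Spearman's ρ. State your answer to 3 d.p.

Rank a: 5, 2, 1, 7, 3, 4, 6
Rank b: 6, 1, 7, 3, 5, 2, 4
d = rank(a) − rank(b): -1, 1, -6, 4, -2, 2, 2; Σd² = 66
ρ = 1 − 6Σd² / [n(n²−1)] = 1 − 6×66 / (7×48) = 1 − 396/336 ≈ -0.179

-0.179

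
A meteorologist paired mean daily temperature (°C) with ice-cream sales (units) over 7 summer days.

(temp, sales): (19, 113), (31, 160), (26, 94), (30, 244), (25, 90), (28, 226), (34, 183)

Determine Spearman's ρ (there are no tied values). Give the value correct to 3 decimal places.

0.607

Rank temp: 1, 6, 3, 5, 2, 4, 7
Rank sales: 3, 4, 2, 7, 1, 6, 5
d = rank(temp) − rank(sales): -2, 2, 1, -2, 1, -2, 2; Σd² = 22
ρ = 1 − 6Σd² / [n(n²−1)] = 1 − 6×22 / (7×48) = 1 − 132/336 ≈ 0.607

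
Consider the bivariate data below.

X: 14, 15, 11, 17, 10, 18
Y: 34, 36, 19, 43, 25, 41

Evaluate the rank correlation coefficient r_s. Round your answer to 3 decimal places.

Rank X: 3, 4, 2, 5, 1, 6
Rank Y: 3, 4, 1, 6, 2, 5
d = rank(X) − rank(Y): 0, 0, 1, -1, -1, 1; Σd² = 4
ρ = 1 − 6Σd² / [n(n²−1)] = 1 − 6×4 / (6×35) = 1 − 24/210 ≈ 0.886

0.886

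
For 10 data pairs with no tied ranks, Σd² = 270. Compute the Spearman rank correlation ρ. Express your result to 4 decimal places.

ρ = 1 − 6Σd² / [n(n²−1)] = 1 − 6×270 / (10×99)
  = 1 − 1620/990 = 1 − 1.63636 ≈ -0.6364

-0.6364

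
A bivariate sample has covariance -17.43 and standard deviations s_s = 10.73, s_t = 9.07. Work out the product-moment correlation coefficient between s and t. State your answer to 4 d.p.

r = Cov(s,t) / (s_s · s_t) = -17.43 / (10.73 × 9.07)
  = -17.43 / 97.3211 ≈ -0.1791

-0.1791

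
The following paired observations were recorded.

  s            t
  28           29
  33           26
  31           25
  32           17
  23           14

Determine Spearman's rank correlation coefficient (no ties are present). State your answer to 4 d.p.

0.3000

Rank s: 2, 5, 3, 4, 1
Rank t: 5, 4, 3, 2, 1
d = rank(s) − rank(t): -3, 1, 0, 2, 0; Σd² = 14
ρ = 1 − 6Σd² / [n(n²−1)] = 1 − 6×14 / (5×24) = 1 − 84/120 ≈ 0.3000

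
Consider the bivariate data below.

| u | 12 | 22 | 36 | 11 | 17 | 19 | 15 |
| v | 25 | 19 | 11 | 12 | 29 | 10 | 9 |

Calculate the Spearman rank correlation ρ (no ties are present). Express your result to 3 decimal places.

Rank u: 2, 6, 7, 1, 4, 5, 3
Rank v: 6, 5, 3, 4, 7, 2, 1
d = rank(u) − rank(v): -4, 1, 4, -3, -3, 3, 2; Σd² = 64
ρ = 1 − 6Σd² / [n(n²−1)] = 1 − 6×64 / (7×48) = 1 − 384/336 ≈ -0.143

-0.143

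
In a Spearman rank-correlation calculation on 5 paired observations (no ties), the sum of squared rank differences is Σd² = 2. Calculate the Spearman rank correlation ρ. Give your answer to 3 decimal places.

ρ = 1 − 6Σd² / [n(n²−1)] = 1 − 6×2 / (5×24)
  = 1 − 12/120 = 1 − 0.1000 ≈ 0.900

0.900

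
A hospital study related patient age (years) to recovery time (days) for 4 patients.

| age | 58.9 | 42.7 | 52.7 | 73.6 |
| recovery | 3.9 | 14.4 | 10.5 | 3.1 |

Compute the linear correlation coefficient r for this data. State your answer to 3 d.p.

n = 4, Σx = 227.9, Σy = 31.9, Σx² = 13486.75, Σy² = 342.43, Σxy = 1626.1
nΣxy − ΣxΣy = 6504.4 − 7270.01 = -765.61
nΣx² − (Σx)² = 53947 − 51938.41 = 2008.59; nΣy² − (Σy)² = 1369.72 − 1017.61 = 352.11
r = -765.61 / √(2008.59 × 352.11) = -765.61 / 840.9784 ≈ -0.910

-0.910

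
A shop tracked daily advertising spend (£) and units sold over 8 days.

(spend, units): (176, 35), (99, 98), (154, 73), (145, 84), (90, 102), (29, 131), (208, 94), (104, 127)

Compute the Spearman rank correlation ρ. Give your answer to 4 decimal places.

-0.7857

Rank spend: 7, 3, 6, 5, 2, 1, 8, 4
Rank units: 1, 5, 2, 3, 6, 8, 4, 7
d = rank(spend) − rank(units): 6, -2, 4, 2, -4, -7, 4, -3; Σd² = 150
ρ = 1 − 6Σd² / [n(n²−1)] = 1 − 6×150 / (8×63) = 1 − 900/504 ≈ -0.7857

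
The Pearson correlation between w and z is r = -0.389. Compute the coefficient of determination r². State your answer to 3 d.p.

r² = (-0.389)² = 0.151

0.151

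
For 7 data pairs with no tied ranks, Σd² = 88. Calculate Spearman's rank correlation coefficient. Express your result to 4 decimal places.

ρ = 1 − 6Σd² / [n(n²−1)] = 1 − 6×88 / (7×48)
  = 1 − 528/336 = 1 − 1.57143 ≈ -0.5714

-0.5714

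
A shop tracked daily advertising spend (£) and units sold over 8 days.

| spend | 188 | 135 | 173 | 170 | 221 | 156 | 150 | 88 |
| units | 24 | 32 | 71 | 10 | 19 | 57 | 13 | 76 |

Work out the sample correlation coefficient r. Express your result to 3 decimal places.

n = 8, Σx = 1281, Σy = 302, Σx² = 215819, Σy² = 16296, Σxy = 44544
nΣxy − ΣxΣy = 356352 − 386862 = -30510
nΣx² − (Σx)² = 1726552 − 1640961 = 85591; nΣy² − (Σy)² = 130368 − 91204 = 39164
r = -30510 / √(85591 × 39164) = -30510 / 57897.2013 ≈ -0.527

-0.527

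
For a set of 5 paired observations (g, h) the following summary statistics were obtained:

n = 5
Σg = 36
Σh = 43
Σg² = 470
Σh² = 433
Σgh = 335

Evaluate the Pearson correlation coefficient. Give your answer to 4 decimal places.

0.2201

r = (nΣgh − ΣgΣh) / √[(nΣg² − (Σg)²)(nΣh² − (Σh)²)]
Numerator: 5×335 − 36×43 = 127
Denominator: √[(2350 − 1296)(2165 − 1849)] = √[1054 × 316] = 577.1170
r = 127 / 577.1170 ≈ 0.2201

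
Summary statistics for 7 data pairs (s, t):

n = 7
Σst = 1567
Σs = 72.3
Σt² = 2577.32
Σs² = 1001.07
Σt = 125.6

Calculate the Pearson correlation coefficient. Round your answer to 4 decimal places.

0.9401

r = (nΣst − ΣsΣt) / √[(nΣs² − (Σs)²)(nΣt² − (Σt)²)]
Numerator: 7×1567 − 72.3×125.6 = 1888.12
Denominator: √[(7007.49 − 5227.29)(18041.24 − 15775.36)] = √[1780.2 × 2265.88] = 2008.4122
r = 1888.12 / 2008.4122 ≈ 0.9401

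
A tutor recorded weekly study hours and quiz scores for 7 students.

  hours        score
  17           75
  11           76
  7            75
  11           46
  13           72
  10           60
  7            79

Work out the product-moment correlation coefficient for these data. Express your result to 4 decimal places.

-0.0525

n = 7, Σx = 76, Σy = 483, Σx² = 898, Σy² = 34167, Σxy = 5231
nΣxy − ΣxΣy = 36617 − 36708 = -91
nΣx² − (Σx)² = 6286 − 5776 = 510; nΣy² − (Σy)² = 239169 − 233289 = 5880
r = -91 / √(510 × 5880) = -91 / 1731.7044 ≈ -0.0525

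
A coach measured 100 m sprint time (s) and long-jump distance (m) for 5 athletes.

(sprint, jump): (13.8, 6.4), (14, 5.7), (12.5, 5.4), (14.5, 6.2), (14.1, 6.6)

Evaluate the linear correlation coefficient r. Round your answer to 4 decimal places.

n = 5, Σx = 68.9, Σy = 30.3, Σx² = 951.75, Σy² = 184.61, Σxy = 418.58
nΣxy − ΣxΣy = 2092.9 − 2087.67 = 5.23
nΣx² − (Σx)² = 4758.75 − 4747.21 = 11.54; nΣy² − (Σy)² = 923.05 − 918.09 = 4.96
r = 5.23 / √(11.54 × 4.96) = 5.23 / 7.5656 ≈ 0.6913

0.6913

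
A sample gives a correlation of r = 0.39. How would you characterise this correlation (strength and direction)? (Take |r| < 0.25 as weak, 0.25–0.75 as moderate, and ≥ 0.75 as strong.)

r = 0.39 > 0 so the relationship is positive.
|r| = 0.39, which falls in the moderate range.

moderate positive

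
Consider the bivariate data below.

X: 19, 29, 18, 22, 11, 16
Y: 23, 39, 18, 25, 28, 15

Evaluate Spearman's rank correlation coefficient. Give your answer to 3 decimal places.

0.429

Rank X: 4, 6, 3, 5, 1, 2
Rank Y: 3, 6, 2, 4, 5, 1
d = rank(X) − rank(Y): 1, 0, 1, 1, -4, 1; Σd² = 20
ρ = 1 − 6Σd² / [n(n²−1)] = 1 − 6×20 / (6×35) = 1 − 120/210 ≈ 0.429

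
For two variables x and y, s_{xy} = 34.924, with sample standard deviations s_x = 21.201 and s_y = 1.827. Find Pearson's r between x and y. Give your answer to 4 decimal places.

r = Cov(x,y) / (s_x · s_y) = 34.924 / (21.201 × 1.827)
  = 34.924 / 38.7342 ≈ 0.9016

0.9016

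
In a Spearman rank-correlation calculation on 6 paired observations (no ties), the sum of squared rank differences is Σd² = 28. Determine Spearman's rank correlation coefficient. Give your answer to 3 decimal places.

0.200

ρ = 1 − 6Σd² / [n(n²−1)] = 1 − 6×28 / (6×35)
  = 1 − 168/210 = 1 − 0.8000 ≈ 0.200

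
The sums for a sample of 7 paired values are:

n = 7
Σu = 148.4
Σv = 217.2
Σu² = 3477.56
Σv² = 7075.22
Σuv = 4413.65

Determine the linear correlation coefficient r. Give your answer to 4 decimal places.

r = (nΣuv − ΣuΣv) / √[(nΣu² − (Σu)²)(nΣv² − (Σv)²)]
Numerator: 7×4413.65 − 148.4×217.2 = -1336.93
Denominator: √[(24342.92 − 22022.56)(49526.54 − 47175.84)] = √[2320.36 × 2350.7] = 2335.4807
r = -1336.93 / 2335.4807 ≈ -0.5724

-0.5724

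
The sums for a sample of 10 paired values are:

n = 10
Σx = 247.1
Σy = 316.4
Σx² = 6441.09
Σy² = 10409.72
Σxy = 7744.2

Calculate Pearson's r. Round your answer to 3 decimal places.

r = (nΣxy − ΣxΣy) / √[(nΣx² − (Σx)²)(nΣy² − (Σy)²)]
Numerator: 10×7744.2 − 247.1×316.4 = -740.44
Denominator: √[(64410.9 − 61058.41)(104097.2 − 100108.96)] = √[3352.49 × 3988.24] = 3656.5742
r = -740.44 / 3656.5742 ≈ -0.202

-0.202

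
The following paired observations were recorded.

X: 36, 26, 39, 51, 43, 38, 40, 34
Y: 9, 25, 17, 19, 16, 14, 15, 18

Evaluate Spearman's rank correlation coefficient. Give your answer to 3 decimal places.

-0.095

Rank X: 3, 1, 5, 8, 7, 4, 6, 2
Rank Y: 1, 8, 5, 7, 4, 2, 3, 6
d = rank(X) − rank(Y): 2, -7, 0, 1, 3, 2, 3, -4; Σd² = 92
ρ = 1 − 6Σd² / [n(n²−1)] = 1 − 6×92 / (8×63) = 1 − 552/504 ≈ -0.095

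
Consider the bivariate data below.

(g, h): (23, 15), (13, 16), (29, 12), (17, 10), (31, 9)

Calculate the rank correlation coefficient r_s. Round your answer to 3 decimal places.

Rank g: 3, 1, 4, 2, 5
Rank h: 4, 5, 3, 2, 1
d = rank(g) − rank(h): -1, -4, 1, 0, 4; Σd² = 34
ρ = 1 − 6Σd² / [n(n²−1)] = 1 − 6×34 / (5×24) = 1 − 204/120 ≈ -0.700

-0.700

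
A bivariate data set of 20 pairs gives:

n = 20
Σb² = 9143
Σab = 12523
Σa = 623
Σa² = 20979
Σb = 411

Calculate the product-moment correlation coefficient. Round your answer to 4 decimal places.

-0.2671

r = (nΣab − ΣaΣb) / √[(nΣa² − (Σa)²)(nΣb² − (Σb)²)]
Numerator: 20×12523 − 623×411 = -5593
Denominator: √[(419580 − 388129)(182860 − 168921)] = √[31451 × 13939] = 20937.8960
r = -5593 / 20937.8960 ≈ -0.2671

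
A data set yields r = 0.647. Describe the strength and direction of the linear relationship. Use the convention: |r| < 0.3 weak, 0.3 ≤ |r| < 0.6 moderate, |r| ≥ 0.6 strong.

strong positive

r = 0.647 > 0 so the relationship is positive.
|r| = 0.647, which falls in the strong range.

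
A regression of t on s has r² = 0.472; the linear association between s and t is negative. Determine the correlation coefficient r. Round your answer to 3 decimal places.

|r| = √0.472 = 0.687
The association is negative, so r = −0.687.

-0.687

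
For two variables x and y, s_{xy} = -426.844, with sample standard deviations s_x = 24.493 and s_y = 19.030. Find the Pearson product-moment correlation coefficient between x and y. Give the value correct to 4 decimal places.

-0.9158

r = Cov(x,y) / (s_x · s_y) = -426.844 / (24.493 × 19.030)
  = -426.844 / 466.1018 ≈ -0.9158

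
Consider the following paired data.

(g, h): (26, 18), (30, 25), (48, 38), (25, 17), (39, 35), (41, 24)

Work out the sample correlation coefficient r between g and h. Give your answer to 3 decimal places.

0.868

n = 6, Σg = 209, Σh = 157, Σg² = 7707, Σh² = 4483, Σgh = 5816
nΣgh − ΣgΣh = 34896 − 32813 = 2083
nΣg² − (Σg)² = 46242 − 43681 = 2561; nΣh² − (Σh)² = 26898 − 24649 = 2249
r = 2083 / √(2561 × 2249) = 2083 / 2399.9352 ≈ 0.868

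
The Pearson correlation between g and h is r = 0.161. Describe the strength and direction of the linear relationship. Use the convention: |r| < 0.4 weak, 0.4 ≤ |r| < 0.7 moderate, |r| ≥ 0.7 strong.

r = 0.161 > 0 so the relationship is positive.
|r| = 0.161, which falls in the weak range.

weak positive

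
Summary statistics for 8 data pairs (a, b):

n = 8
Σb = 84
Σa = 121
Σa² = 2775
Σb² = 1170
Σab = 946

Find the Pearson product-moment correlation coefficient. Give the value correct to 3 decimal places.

r = (nΣab − ΣaΣb) / √[(nΣa² − (Σa)²)(nΣb² − (Σb)²)]
Numerator: 8×946 − 121×84 = -2596
Denominator: √[(22200 − 14641)(9360 − 7056)] = √[7559 × 2304] = 4173.2405
r = -2596 / 4173.2405 ≈ -0.622

-0.622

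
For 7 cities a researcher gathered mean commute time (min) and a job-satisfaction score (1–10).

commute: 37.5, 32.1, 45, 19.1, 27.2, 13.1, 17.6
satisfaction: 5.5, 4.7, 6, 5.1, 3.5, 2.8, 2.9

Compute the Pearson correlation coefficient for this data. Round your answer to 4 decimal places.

n = 7, Σx = 191.6, Σy = 30.5, Σx² = 6047.68, Σy² = 142.85, Σxy = 907.45
nΣxy − ΣxΣy = 6352.15 − 5843.8 = 508.35
nΣx² − (Σx)² = 42333.76 − 36710.56 = 5623.2; nΣy² − (Σy)² = 999.95 − 930.25 = 69.7
r = 508.35 / √(5623.2 × 69.7) = 508.35 / 626.0488 ≈ 0.8120

0.8120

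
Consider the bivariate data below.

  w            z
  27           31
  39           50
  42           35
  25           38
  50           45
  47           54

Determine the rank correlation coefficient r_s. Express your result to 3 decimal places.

Rank w: 2, 3, 4, 1, 6, 5
Rank z: 1, 5, 2, 3, 4, 6
d = rank(w) − rank(z): 1, -2, 2, -2, 2, -1; Σd² = 18
ρ = 1 − 6Σd² / [n(n²−1)] = 1 − 6×18 / (6×35) = 1 − 108/210 ≈ 0.486

0.486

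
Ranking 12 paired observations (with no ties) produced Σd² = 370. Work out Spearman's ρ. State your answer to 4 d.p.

-0.2937

ρ = 1 − 6Σd² / [n(n²−1)] = 1 − 6×370 / (12×143)
  = 1 − 2220/1716 = 1 − 1.29371 ≈ -0.2937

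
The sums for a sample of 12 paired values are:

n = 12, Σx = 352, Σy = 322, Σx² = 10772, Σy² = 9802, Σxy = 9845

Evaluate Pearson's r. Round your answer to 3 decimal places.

r = (nΣxy − ΣxΣy) / √[(nΣx² − (Σx)²)(nΣy² − (Σy)²)]
Numerator: 12×9845 − 352×322 = 4796
Denominator: √[(129264 − 123904)(117624 − 103684)] = √[5360 × 13940] = 8643.9806
r = 4796 / 8643.9806 ≈ 0.555

0.555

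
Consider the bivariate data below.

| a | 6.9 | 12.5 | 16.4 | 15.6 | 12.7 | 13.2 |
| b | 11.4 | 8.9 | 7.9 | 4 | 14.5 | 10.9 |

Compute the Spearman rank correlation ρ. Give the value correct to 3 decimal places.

Rank a: 1, 2, 6, 5, 3, 4
Rank b: 5, 3, 2, 1, 6, 4
d = rank(a) − rank(b): -4, -1, 4, 4, -3, 0; Σd² = 58
ρ = 1 − 6Σd² / [n(n²−1)] = 1 − 6×58 / (6×35) = 1 − 348/210 ≈ -0.657

-0.657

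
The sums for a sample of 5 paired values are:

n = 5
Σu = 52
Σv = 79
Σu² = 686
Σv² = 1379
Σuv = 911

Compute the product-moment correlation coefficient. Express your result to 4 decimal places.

r = (nΣuv − ΣuΣv) / √[(nΣu² − (Σu)²)(nΣv² − (Σv)²)]
Numerator: 5×911 − 52×79 = 447
Denominator: √[(3430 − 2704)(6895 − 6241)] = √[726 × 654] = 689.0602
r = 447 / 689.0602 ≈ 0.6487

0.6487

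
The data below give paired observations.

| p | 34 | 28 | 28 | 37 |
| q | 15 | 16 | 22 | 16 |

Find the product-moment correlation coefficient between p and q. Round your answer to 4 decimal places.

-0.5726

n = 4, Σp = 127, Σq = 69, Σp² = 4093, Σq² = 1221, Σpq = 2166
nΣpq − ΣpΣq = 8664 − 8763 = -99
nΣp² − (Σp)² = 16372 − 16129 = 243; nΣq² − (Σq)² = 4884 − 4761 = 123
r = -99 / √(243 × 123) = -99 / 172.8844 ≈ -0.5726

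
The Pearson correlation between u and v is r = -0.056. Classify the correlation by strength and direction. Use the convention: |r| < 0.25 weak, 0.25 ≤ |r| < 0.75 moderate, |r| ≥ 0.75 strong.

r = -0.056 < 0 so the relationship is negative.
|r| = 0.056, which falls in the weak range.

weak negative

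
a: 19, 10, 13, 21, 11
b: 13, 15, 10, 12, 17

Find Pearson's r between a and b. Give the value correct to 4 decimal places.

n = 5, Σa = 74, Σb = 67, Σa² = 1192, Σb² = 927, Σab = 966
nΣab − ΣaΣb = 4830 − 4958 = -128
nΣa² − (Σa)² = 5960 − 5476 = 484; nΣb² − (Σb)² = 4635 − 4489 = 146
r = -128 / √(484 × 146) = -128 / 265.8270 ≈ -0.4815

-0.4815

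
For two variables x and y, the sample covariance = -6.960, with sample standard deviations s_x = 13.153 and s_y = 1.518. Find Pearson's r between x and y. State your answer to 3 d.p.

r = Cov(x,y) / (s_x · s_y) = -6.960 / (13.153 × 1.518)
  = -6.960 / 19.9663 ≈ -0.349

-0.349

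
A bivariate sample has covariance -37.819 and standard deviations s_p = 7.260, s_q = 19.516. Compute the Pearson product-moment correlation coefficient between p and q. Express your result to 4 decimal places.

r = Cov(p,q) / (s_p · s_q) = -37.819 / (7.260 × 19.516)
  = -37.819 / 141.6862 ≈ -0.2669

-0.2669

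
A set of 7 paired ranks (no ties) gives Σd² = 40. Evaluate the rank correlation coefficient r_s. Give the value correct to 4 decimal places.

0.2857

ρ = 1 − 6Σd² / [n(n²−1)] = 1 − 6×40 / (7×48)
  = 1 − 240/336 = 1 − 0.71429 ≈ 0.2857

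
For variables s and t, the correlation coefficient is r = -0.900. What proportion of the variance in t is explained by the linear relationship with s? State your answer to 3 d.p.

r² = (-0.900)² = 0.810

0.810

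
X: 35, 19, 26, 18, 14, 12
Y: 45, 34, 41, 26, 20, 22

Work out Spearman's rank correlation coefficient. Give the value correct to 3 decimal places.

Rank X: 6, 4, 5, 3, 2, 1
Rank Y: 6, 4, 5, 3, 1, 2
d = rank(X) − rank(Y): 0, 0, 0, 0, 1, -1; Σd² = 2
ρ = 1 − 6Σd² / [n(n²−1)] = 1 − 6×2 / (6×35) = 1 − 12/210 ≈ 0.943

0.943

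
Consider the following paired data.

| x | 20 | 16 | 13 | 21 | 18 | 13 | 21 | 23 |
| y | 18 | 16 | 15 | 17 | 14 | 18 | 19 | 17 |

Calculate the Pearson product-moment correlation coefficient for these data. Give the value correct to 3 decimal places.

0.344

n = 8, Σx = 145, Σy = 134, Σx² = 2729, Σy² = 2264, Σxy = 2444
nΣxy − ΣxΣy = 19552 − 19430 = 122
nΣx² − (Σx)² = 21832 − 21025 = 807; nΣy² − (Σy)² = 18112 − 17956 = 156
r = 122 / √(807 × 156) = 122 / 354.8126 ≈ 0.344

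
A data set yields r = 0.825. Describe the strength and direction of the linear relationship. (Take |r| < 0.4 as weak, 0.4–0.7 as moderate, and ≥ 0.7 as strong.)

r = 0.825 > 0 so the relationship is positive.
|r| = 0.825, which falls in the strong range.

strong positive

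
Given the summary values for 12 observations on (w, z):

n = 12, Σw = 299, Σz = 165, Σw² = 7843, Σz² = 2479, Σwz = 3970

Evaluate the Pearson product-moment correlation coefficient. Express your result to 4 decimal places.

r = (nΣwz − ΣwΣz) / √[(nΣw² − (Σw)²)(nΣz² − (Σz)²)]
Numerator: 12×3970 − 299×165 = -1695
Denominator: √[(94116 − 89401)(29748 − 27225)] = √[4715 × 2523] = 3449.0499
r = -1695 / 3449.0499 ≈ -0.4914

-0.4914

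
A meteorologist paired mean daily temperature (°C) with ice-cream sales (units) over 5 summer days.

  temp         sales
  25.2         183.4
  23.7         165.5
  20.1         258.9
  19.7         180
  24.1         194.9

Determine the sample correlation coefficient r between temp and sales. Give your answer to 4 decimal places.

-0.4921

n = 5, Σx = 112.8, Σy = 982.7, Σx² = 2569.64, Σy² = 198441.03, Σxy = 21991.01
nΣxy − ΣxΣy = 109955.05 − 110848.56 = -893.51
nΣx² − (Σx)² = 12848.2 − 12723.84 = 124.36; nΣy² − (Σy)² = 992205.15 − 965699.29 = 26505.86
r = -893.51 / √(124.36 × 26505.86) = -893.51 / 1815.5629 ≈ -0.4921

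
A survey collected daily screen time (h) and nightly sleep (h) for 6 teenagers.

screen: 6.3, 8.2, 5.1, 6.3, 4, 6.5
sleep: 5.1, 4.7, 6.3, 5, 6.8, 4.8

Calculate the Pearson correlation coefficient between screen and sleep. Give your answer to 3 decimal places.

-0.912

n = 6, Σx = 36.4, Σy = 32.7, Σx² = 230.88, Σy² = 182.07, Σxy = 192.7
nΣxy − ΣxΣy = 1156.2 − 1190.28 = -34.08
nΣx² − (Σx)² = 1385.28 − 1324.96 = 60.32; nΣy² − (Σy)² = 1092.42 − 1069.29 = 23.13
r = -34.08 / √(60.32 × 23.13) = -34.08 / 37.3524 ≈ -0.912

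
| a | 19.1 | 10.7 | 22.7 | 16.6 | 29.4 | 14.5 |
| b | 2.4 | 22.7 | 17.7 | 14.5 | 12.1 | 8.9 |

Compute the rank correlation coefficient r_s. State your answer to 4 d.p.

Rank a: 4, 1, 5, 3, 6, 2
Rank b: 1, 6, 5, 4, 3, 2
d = rank(a) − rank(b): 3, -5, 0, -1, 3, 0; Σd² = 44
ρ = 1 − 6Σd² / [n(n²−1)] = 1 − 6×44 / (6×35) = 1 − 264/210 ≈ -0.2571

-0.2571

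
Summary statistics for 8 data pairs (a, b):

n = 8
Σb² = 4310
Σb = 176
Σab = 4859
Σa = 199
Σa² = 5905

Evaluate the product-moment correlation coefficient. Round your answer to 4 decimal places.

0.7438

r = (nΣab − ΣaΣb) / √[(nΣa² − (Σa)²)(nΣb² − (Σb)²)]
Numerator: 8×4859 − 199×176 = 3848
Denominator: √[(47240 − 39601)(34480 − 30976)] = √[7639 × 3504] = 5173.6888
r = 3848 / 5173.6888 ≈ 0.7438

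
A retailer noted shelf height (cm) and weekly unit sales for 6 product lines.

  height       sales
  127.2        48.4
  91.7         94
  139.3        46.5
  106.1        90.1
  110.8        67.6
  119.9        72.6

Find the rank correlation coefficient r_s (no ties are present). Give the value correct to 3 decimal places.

Rank height: 5, 1, 6, 2, 3, 4
Rank sales: 2, 6, 1, 5, 3, 4
d = rank(height) − rank(sales): 3, -5, 5, -3, 0, 0; Σd² = 68
ρ = 1 − 6Σd² / [n(n²−1)] = 1 − 6×68 / (6×35) = 1 − 408/210 ≈ -0.943

-0.943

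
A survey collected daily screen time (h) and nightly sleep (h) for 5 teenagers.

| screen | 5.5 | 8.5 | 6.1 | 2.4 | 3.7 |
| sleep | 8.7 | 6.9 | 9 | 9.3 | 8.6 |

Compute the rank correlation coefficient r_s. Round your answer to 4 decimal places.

Rank screen: 3, 5, 4, 1, 2
Rank sleep: 3, 1, 4, 5, 2
d = rank(screen) − rank(sleep): 0, 4, 0, -4, 0; Σd² = 32
ρ = 1 − 6Σd² / [n(n²−1)] = 1 − 6×32 / (5×24) = 1 − 192/120 ≈ -0.6000

-0.6000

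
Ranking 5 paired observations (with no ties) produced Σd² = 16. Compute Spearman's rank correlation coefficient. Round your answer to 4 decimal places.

0.2000

ρ = 1 − 6Σd² / [n(n²−1)] = 1 − 6×16 / (5×24)
  = 1 − 96/120 = 1 − 0.80000 ≈ 0.2000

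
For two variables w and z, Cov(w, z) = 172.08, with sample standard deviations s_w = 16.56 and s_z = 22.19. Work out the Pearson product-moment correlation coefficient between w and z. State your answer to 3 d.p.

0.468

r = Cov(w,z) / (s_w · s_z) = 172.08 / (16.56 × 22.19)
  = 172.08 / 367.4664 ≈ 0.468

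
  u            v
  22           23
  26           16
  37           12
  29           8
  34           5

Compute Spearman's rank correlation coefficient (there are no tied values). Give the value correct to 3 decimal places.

-0.700

Rank u: 1, 2, 5, 3, 4
Rank v: 5, 4, 3, 2, 1
d = rank(u) − rank(v): -4, -2, 2, 1, 3; Σd² = 34
ρ = 1 − 6Σd² / [n(n²−1)] = 1 − 6×34 / (5×24) = 1 − 204/120 ≈ -0.700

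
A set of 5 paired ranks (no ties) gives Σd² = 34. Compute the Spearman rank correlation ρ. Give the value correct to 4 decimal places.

ρ = 1 − 6Σd² / [n(n²−1)] = 1 − 6×34 / (5×24)
  = 1 − 204/120 = 1 − 1.70000 ≈ -0.7000

-0.7000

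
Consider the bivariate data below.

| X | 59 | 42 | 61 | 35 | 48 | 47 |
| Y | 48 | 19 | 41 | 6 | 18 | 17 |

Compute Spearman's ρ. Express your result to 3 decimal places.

0.771

Rank X: 5, 2, 6, 1, 4, 3
Rank Y: 6, 4, 5, 1, 3, 2
d = rank(X) − rank(Y): -1, -2, 1, 0, 1, 1; Σd² = 8
ρ = 1 − 6Σd² / [n(n²−1)] = 1 − 6×8 / (6×35) = 1 − 48/210 ≈ 0.771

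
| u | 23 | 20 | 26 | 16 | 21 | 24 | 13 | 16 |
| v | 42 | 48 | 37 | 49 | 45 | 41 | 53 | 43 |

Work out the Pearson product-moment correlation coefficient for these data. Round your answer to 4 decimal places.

n = 8, Σu = 159, Σv = 358, Σu² = 3303, Σv² = 16202, Σuv = 6978
nΣuv − ΣuΣv = 55824 − 56922 = -1098
nΣu² − (Σu)² = 26424 − 25281 = 1143; nΣv² − (Σv)² = 129616 − 128164 = 1452
r = -1098 / √(1143 × 1452) = -1098 / 1288.2686 ≈ -0.8523

-0.8523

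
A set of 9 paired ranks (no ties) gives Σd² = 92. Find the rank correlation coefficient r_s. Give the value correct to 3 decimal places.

0.233

ρ = 1 − 6Σd² / [n(n²−1)] = 1 − 6×92 / (9×80)
  = 1 − 552/720 = 1 − 0.7667 ≈ 0.233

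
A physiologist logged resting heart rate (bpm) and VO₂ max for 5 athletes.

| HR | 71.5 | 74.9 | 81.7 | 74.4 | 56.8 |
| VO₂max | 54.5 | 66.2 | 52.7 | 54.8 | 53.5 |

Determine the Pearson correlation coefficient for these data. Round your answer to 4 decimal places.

0.1640

n = 5, Σx = 359.3, Σy = 281.7, Σx² = 26158.75, Σy² = 15995.27, Σxy = 20276.64
nΣxy − ΣxΣy = 101383.2 − 101214.81 = 168.39
nΣx² − (Σx)² = 130793.75 − 129096.49 = 1697.26; nΣy² − (Σy)² = 79976.35 − 79354.89 = 621.46
r = 168.39 / √(1697.26 × 621.46) = 168.39 / 1027.0244 ≈ 0.1640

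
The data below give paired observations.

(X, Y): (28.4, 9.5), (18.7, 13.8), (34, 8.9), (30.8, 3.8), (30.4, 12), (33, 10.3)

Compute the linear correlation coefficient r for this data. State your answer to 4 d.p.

n = 6, ΣX = 175.3, ΣY = 58.3, ΣX² = 5274.05, ΣY² = 624.43, ΣXY = 1652.2
nΣXY − ΣXΣY = 9913.2 − 10219.99 = -306.79
nΣX² − (ΣX)² = 31644.3 − 30730.09 = 914.21; nΣY² − (ΣY)² = 3746.58 − 3398.89 = 347.69
r = -306.79 / √(914.21 × 347.69) = -306.79 / 563.7922 ≈ -0.5442

-0.5442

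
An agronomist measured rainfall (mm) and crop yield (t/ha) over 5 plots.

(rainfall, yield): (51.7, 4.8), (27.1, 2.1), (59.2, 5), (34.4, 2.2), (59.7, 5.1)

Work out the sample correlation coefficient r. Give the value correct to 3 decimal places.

0.977

n = 5, Σx = 232.1, Σy = 19.2, Σx² = 11659.39, Σy² = 83.3, Σxy = 981.22
nΣxy − ΣxΣy = 4906.1 − 4456.32 = 449.78
nΣx² − (Σx)² = 58296.95 − 53870.41 = 4426.54; nΣy² − (Σy)² = 416.5 − 368.64 = 47.86
r = 449.78 / √(4426.54 × 47.86) = 449.78 / 460.2762 ≈ 0.977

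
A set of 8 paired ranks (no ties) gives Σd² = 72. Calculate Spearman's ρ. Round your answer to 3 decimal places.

ρ = 1 − 6Σd² / [n(n²−1)] = 1 − 6×72 / (8×63)
  = 1 − 432/504 = 1 − 0.8571 ≈ 0.143

0.143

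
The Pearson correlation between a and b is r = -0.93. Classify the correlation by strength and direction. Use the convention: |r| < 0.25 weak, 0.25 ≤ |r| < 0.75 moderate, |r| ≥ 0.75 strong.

r = -0.93 < 0 so the relationship is negative.
|r| = 0.93, which falls in the strong range.

strong negative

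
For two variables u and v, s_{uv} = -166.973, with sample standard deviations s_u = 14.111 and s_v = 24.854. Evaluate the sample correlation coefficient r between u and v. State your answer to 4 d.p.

r = Cov(u,v) / (s_u · s_v) = -166.973 / (14.111 × 24.854)
  = -166.973 / 350.7148 ≈ -0.4761

-0.4761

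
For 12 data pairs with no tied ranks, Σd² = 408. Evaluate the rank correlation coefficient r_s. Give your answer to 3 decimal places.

ρ = 1 − 6Σd² / [n(n²−1)] = 1 − 6×408 / (12×143)
  = 1 − 2448/1716 = 1 − 1.4266 ≈ -0.427

-0.427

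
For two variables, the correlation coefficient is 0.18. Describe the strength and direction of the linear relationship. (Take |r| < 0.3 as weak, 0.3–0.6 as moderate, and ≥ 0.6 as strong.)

weak positive

r = 0.18 > 0 so the relationship is positive.
|r| = 0.18, which falls in the weak range.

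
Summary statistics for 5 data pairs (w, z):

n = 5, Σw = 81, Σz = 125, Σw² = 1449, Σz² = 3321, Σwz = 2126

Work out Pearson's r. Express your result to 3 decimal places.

r = (nΣwz − ΣwΣz) / √[(nΣw² − (Σw)²)(nΣz² − (Σz)²)]
Numerator: 5×2126 − 81×125 = 505
Denominator: √[(7245 − 6561)(16605 − 15625)] = √[684 × 980] = 818.7307
r = 505 / 818.7307 ≈ 0.617

0.617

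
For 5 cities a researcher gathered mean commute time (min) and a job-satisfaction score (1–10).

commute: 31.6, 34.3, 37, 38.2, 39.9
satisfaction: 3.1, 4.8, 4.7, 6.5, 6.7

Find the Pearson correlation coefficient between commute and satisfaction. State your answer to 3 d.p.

0.936

n = 5, Σx = 181, Σy = 25.8, Σx² = 6595.3, Σy² = 141.88, Σxy = 952.13
nΣxy − ΣxΣy = 4760.65 − 4669.8 = 90.85
nΣx² − (Σx)² = 32976.5 − 32761 = 215.5; nΣy² − (Σy)² = 709.4 − 665.64 = 43.76
r = 90.85 / √(215.5 × 43.76) = 90.85 / 97.1096 ≈ 0.936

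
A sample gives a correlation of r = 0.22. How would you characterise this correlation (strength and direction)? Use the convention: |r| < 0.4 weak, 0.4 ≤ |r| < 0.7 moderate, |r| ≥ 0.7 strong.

r = 0.22 > 0 so the relationship is positive.
|r| = 0.22, which falls in the weak range.

weak positive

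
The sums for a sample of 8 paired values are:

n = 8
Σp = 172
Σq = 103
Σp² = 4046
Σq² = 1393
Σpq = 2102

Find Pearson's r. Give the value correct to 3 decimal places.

-0.737

r = (nΣpq − ΣpΣq) / √[(nΣp² − (Σp)²)(nΣq² − (Σq)²)]
Numerator: 8×2102 − 172×103 = -900
Denominator: √[(32368 − 29584)(11144 − 10609)] = √[2784 × 535] = 1220.4262
r = -900 / 1220.4262 ≈ -0.737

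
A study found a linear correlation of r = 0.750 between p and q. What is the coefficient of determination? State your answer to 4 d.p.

0.5625

r² = (0.750)² = 0.5625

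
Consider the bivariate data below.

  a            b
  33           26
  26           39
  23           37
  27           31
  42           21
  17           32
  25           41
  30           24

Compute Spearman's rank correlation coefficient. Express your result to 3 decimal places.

Rank a: 7, 4, 2, 5, 8, 1, 3, 6
Rank b: 3, 7, 6, 4, 1, 5, 8, 2
d = rank(a) − rank(b): 4, -3, -4, 1, 7, -4, -5, 4; Σd² = 148
ρ = 1 − 6Σd² / [n(n²−1)] = 1 − 6×148 / (8×63) = 1 − 888/504 ≈ -0.762

-0.762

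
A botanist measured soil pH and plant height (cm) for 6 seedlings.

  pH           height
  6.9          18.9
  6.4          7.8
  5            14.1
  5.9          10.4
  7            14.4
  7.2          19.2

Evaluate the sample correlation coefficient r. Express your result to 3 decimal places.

0.452

n = 6, Σx = 38.4, Σy = 84.8, Σx² = 249.22, Σy² = 1301.02, Σxy = 551.23
nΣxy − ΣxΣy = 3307.38 − 3256.32 = 51.06
nΣx² − (Σx)² = 1495.32 − 1474.56 = 20.76; nΣy² − (Σy)² = 7806.12 − 7191.04 = 615.08
r = 51.06 / √(20.76 × 615.08) = 51.06 / 113.0003 ≈ 0.452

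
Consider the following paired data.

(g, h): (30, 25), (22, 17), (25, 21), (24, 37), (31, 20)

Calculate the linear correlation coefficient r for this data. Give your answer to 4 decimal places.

-0.0900

n = 5, Σg = 132, Σh = 120, Σg² = 3546, Σh² = 3124, Σgh = 3157
nΣgh − ΣgΣh = 15785 − 15840 = -55
nΣg² − (Σg)² = 17730 − 17424 = 306; nΣh² − (Σh)² = 15620 − 14400 = 1220
r = -55 / √(306 × 1220) = -55 / 610.9992 ≈ -0.0900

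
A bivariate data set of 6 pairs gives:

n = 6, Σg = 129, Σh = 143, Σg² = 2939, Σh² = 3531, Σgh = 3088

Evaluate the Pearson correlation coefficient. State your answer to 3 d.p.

r = (nΣgh − ΣgΣh) / √[(nΣg² − (Σg)²)(nΣh² − (Σh)²)]
Numerator: 6×3088 − 129×143 = 81
Denominator: √[(17634 − 16641)(21186 − 20449)] = √[993 × 737] = 855.4771
r = 81 / 855.4771 ≈ 0.095

0.095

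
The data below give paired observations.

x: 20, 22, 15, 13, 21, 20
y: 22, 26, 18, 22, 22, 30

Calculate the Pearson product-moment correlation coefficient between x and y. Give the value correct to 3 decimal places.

n = 6, Σx = 111, Σy = 140, Σx² = 2119, Σy² = 3352, Σxy = 2630
nΣxy − ΣxΣy = 15780 − 15540 = 240
nΣx² − (Σx)² = 12714 − 12321 = 393; nΣy² − (Σy)² = 20112 − 19600 = 512
r = 240 / √(393 × 512) = 240 / 448.5711 ≈ 0.535

0.535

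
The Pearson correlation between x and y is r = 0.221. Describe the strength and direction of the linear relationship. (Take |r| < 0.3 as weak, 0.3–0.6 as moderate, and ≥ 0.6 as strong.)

weak positive

r = 0.221 > 0 so the relationship is positive.
|r| = 0.221, which falls in the weak range.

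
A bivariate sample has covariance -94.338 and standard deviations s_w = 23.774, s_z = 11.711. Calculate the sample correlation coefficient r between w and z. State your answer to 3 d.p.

-0.339

r = Cov(w,z) / (s_w · s_z) = -94.338 / (23.774 × 11.711)
  = -94.338 / 278.4173 ≈ -0.339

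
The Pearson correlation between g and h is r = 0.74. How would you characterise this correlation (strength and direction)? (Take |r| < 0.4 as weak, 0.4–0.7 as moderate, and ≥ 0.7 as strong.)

r = 0.74 > 0 so the relationship is positive.
|r| = 0.74, which falls in the strong range.

strong positive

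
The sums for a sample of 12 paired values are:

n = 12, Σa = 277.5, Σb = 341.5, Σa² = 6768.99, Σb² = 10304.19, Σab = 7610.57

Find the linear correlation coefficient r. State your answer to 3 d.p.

-0.631

r = (nΣab − ΣaΣb) / √[(nΣa² − (Σa)²)(nΣb² − (Σb)²)]
Numerator: 12×7610.57 − 277.5×341.5 = -3439.41
Denominator: √[(81227.88 − 77006.25)(123650.28 − 116622.25)] = √[4221.63 × 7028.03] = 5446.9939
r = -3439.41 / 5446.9939 ≈ -0.631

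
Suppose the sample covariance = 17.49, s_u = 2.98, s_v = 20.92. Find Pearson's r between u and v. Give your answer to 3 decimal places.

0.281

r = Cov(u,v) / (s_u · s_v) = 17.49 / (2.98 × 20.92)
  = 17.49 / 62.3416 ≈ 0.281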